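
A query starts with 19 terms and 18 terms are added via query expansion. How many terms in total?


Original terms: 19
Expansion terms: 18
Total = 19 + 18 = 37

37


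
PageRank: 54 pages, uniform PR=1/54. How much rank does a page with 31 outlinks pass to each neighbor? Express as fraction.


Initial PR = 1/54 = 1/54
Outlinks = 31
Contribution per link = PR / outlinks
= 1/54 / 31
= 1/1674

1/1674


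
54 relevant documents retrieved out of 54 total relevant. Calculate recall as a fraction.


Recall = retrieved_relevant / total_relevant
= 54 / 54
= 54 / (54 + 0)
= 1

1


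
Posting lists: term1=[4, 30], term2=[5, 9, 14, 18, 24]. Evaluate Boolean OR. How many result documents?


Boolean OR: find union of posting lists
term1 docs: [4, 30]
term2 docs: [5, 9, 14, 18, 24]
Union: [4, 5, 9, 14, 18, 24, 30]
|union| = 7

7


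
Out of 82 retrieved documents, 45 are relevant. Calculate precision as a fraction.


Precision = relevant_retrieved / total_retrieved
= 45 / 82
= 45 / (45 + 37)
= 45/82

45/82


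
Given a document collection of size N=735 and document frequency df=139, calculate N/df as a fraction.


IDF ratio = N / df
= 735 / 139
= 735/139

735/139


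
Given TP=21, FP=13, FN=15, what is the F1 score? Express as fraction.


F1 = 2 * P * R / (P + R)
P = TP/(TP+FP) = 21/34 = 21/34
R = TP/(TP+FN) = 21/36 = 7/12
2 * P * R = 2 * 21/34 * 7/12 = 49/68
P + R = 21/34 + 7/12 = 245/204
F1 = 49/68 / 245/204 = 3/5

3/5


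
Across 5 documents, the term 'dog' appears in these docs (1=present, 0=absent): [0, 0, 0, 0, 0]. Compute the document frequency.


Checking each document for 'dog':
Doc 1: absent
Doc 2: absent
Doc 3: absent
Doc 4: absent
Doc 5: absent
df = sum of presences = 0 + 0 + 0 + 0 + 0 = 0

0


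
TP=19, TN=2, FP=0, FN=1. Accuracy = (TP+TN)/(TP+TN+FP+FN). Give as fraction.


Accuracy = (TP + TN) / (TP + TN + FP + FN)
TP + TN = 19 + 2 = 21
Total = 19 + 2 + 0 + 1 = 22
Accuracy = 21 / 22 = 21/22

21/22


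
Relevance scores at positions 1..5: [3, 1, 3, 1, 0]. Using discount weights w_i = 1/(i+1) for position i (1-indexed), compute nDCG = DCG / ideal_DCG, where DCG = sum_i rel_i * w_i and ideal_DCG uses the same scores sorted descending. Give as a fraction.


Position discount weights w_i = 1/(i+1) for i=1..5:
Weights = [1/2, 1/3, 1/4, 1/5, 1/6]
Actual relevance: [3, 1, 3, 1, 0]
DCG = 3/2 + 1/3 + 3/4 + 1/5 + 0/6 = 167/60
Ideal relevance (sorted desc): [3, 3, 1, 1, 0]
Ideal DCG = 3/2 + 3/3 + 1/4 + 1/5 + 0/6 = 59/20
nDCG = DCG / ideal_DCG = 167/60 / 59/20 = 167/177

167/177


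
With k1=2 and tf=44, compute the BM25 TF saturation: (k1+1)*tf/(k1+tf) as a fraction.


BM25 TF component = (k1+1)*tf / (k1+tf)
k1 = 2, tf = 44
Numerator = (2+1)*44 = 132
Denominator = 2 + 44 = 46
= 132/46 = 66/23

66/23


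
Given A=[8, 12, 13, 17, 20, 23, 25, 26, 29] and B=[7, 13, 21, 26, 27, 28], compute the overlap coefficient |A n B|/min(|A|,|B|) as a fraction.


A intersect B = [13, 26]
|A intersect B| = 2
min(|A|, |B|) = min(9, 6) = 6
Overlap = 2 / 6 = 1/3

1/3


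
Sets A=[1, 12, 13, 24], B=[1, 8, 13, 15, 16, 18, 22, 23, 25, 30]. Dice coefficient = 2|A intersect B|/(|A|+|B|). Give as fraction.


A intersect B = [1, 13]
|A intersect B| = 2
|A| = 4, |B| = 10
Dice = 2*2 / (4+10)
= 4 / 14 = 2/7

2/7


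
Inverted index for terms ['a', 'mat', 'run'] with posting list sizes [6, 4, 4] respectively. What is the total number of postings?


Summing posting list sizes:
'a': 6 postings
'mat': 4 postings
'run': 4 postings
Total = 6 + 4 + 4 = 14

14


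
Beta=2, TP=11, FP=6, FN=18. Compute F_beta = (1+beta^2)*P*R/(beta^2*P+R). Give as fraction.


P = TP/(TP+FP) = 11/17 = 11/17
R = TP/(TP+FN) = 11/29 = 11/29
beta^2 = 2^2 = 4
(1 + beta^2) = 5
Numerator = (1+beta^2)*P*R = 605/493
Denominator = beta^2*P + R = 44/17 + 11/29 = 1463/493
F_beta = 55/133

55/133


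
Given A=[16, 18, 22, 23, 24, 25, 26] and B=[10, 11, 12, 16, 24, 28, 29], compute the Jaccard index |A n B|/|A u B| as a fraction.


A intersect B = [16, 24]
|A intersect B| = 2
A union B = [10, 11, 12, 16, 18, 22, 23, 24, 25, 26, 28, 29]
|A union B| = 12
Jaccard = 2/12 = 1/6

1/6


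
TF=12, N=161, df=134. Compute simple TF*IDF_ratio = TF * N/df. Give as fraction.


TF * (N/df)
= 12 * (161/134)
= 12 * 161/134
= 966/67

966/67


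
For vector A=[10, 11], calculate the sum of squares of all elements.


|A|^2 = sum of squared components
A[0]^2 = 10^2 = 100
A[1]^2 = 11^2 = 121
Sum = 100 + 121 = 221

221


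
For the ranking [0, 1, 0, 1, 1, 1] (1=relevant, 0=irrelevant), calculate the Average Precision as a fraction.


Computing P@k for each relevant position:
Position 1: not relevant
Position 2: relevant, P@2 = 1/2 = 1/2
Position 3: not relevant
Position 4: relevant, P@4 = 2/4 = 1/2
Position 5: relevant, P@5 = 3/5 = 3/5
Position 6: relevant, P@6 = 4/6 = 2/3
Sum of P@k = 1/2 + 1/2 + 3/5 + 2/3 = 34/15
AP = 34/15 / 4 = 17/30

17/30


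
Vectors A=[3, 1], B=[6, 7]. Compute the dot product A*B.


Dot product = sum of element-wise products
A[0]*B[0] = 3*6 = 18
A[1]*B[1] = 1*7 = 7
Sum = 18 + 7 = 25

25


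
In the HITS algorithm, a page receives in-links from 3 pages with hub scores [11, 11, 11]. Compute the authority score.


Authority = sum of hub scores of in-linkers
In-link 1: hub score = 11
In-link 2: hub score = 11
In-link 3: hub score = 11
Authority = 11 + 11 + 11 = 33

33


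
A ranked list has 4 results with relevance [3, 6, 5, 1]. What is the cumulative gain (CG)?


Cumulative Gain = sum of relevance scores
Position 1: rel=3, running sum=3
Position 2: rel=6, running sum=9
Position 3: rel=5, running sum=14
Position 4: rel=1, running sum=15
CG = 15

15


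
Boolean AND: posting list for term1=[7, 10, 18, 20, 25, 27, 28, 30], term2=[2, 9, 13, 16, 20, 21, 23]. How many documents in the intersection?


Boolean AND: find intersection of posting lists
term1 docs: [7, 10, 18, 20, 25, 27, 28, 30]
term2 docs: [2, 9, 13, 16, 20, 21, 23]
Intersection: [20]
|intersection| = 1

1


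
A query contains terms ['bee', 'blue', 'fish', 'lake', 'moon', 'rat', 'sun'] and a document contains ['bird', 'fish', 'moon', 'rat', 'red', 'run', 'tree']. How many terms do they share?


Query terms: ['bee', 'blue', 'fish', 'lake', 'moon', 'rat', 'sun']
Document terms: ['bird', 'fish', 'moon', 'rat', 'red', 'run', 'tree']
Common terms: ['fish', 'moon', 'rat']
Overlap count = 3

3


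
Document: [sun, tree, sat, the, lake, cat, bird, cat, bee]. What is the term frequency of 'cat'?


Document has 9 words
Scanning for 'cat':
Found at positions: [5, 7]
Count = 2

2


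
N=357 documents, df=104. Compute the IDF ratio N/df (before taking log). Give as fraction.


IDF ratio = N / df
= 357 / 104
= 357/104

357/104


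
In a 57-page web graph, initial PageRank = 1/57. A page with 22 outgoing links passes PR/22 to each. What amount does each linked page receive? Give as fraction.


Initial PR = 1/57 = 1/57
Outlinks = 22
Contribution per link = PR / outlinks
= 1/57 / 22
= 1/1254

1/1254


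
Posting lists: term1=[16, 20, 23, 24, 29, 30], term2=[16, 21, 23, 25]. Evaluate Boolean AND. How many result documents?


Boolean AND: find intersection of posting lists
term1 docs: [16, 20, 23, 24, 29, 30]
term2 docs: [16, 21, 23, 25]
Intersection: [16, 23]
|intersection| = 2

2


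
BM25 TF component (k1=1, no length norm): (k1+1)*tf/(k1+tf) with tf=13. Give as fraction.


BM25 TF component = (k1+1)*tf / (k1+tf)
k1 = 1, tf = 13
Numerator = (1+1)*13 = 26
Denominator = 1 + 13 = 14
= 26/14 = 13/7

13/7


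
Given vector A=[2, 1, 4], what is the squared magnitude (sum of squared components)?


|A|^2 = sum of squared components
A[0]^2 = 2^2 = 4
A[1]^2 = 1^2 = 1
A[2]^2 = 4^2 = 16
Sum = 4 + 1 + 16 = 21

21


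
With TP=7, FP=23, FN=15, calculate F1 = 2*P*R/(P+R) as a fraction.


F1 = 2 * P * R / (P + R)
P = TP/(TP+FP) = 7/30 = 7/30
R = TP/(TP+FN) = 7/22 = 7/22
2 * P * R = 2 * 7/30 * 7/22 = 49/330
P + R = 7/30 + 7/22 = 91/165
F1 = 49/330 / 91/165 = 7/26

7/26


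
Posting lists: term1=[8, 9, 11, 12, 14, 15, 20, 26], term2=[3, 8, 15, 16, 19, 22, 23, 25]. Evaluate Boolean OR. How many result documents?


Boolean OR: find union of posting lists
term1 docs: [8, 9, 11, 12, 14, 15, 20, 26]
term2 docs: [3, 8, 15, 16, 19, 22, 23, 25]
Union: [3, 8, 9, 11, 12, 14, 15, 16, 19, 20, 22, 23, 25, 26]
|union| = 14

14


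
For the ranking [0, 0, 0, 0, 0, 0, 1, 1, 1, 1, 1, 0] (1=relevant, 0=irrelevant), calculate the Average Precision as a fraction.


Computing P@k for each relevant position:
Position 1: not relevant
Position 2: not relevant
Position 3: not relevant
Position 4: not relevant
Position 5: not relevant
Position 6: not relevant
Position 7: relevant, P@7 = 1/7 = 1/7
Position 8: relevant, P@8 = 2/8 = 1/4
Position 9: relevant, P@9 = 3/9 = 1/3
Position 10: relevant, P@10 = 4/10 = 2/5
Position 11: relevant, P@11 = 5/11 = 5/11
Position 12: not relevant
Sum of P@k = 1/7 + 1/4 + 1/3 + 2/5 + 5/11 = 7303/4620
AP = 7303/4620 / 5 = 7303/23100

7303/23100


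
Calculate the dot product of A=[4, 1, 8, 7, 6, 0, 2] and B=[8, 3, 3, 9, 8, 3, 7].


Dot product = sum of element-wise products
A[0]*B[0] = 4*8 = 32
A[1]*B[1] = 1*3 = 3
A[2]*B[2] = 8*3 = 24
A[3]*B[3] = 7*9 = 63
A[4]*B[4] = 6*8 = 48
A[5]*B[5] = 0*3 = 0
A[6]*B[6] = 2*7 = 14
Sum = 32 + 3 + 24 + 63 + 48 + 0 + 14 = 184

184


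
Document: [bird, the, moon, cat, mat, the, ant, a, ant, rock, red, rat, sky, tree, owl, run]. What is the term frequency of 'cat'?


Document has 16 words
Scanning for 'cat':
Found at positions: [3]
Count = 1

1


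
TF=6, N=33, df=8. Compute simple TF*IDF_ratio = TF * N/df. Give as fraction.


TF * (N/df)
= 6 * (33/8)
= 6 * 33/8
= 99/4

99/4


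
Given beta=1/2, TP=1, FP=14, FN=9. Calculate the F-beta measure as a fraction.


P = TP/(TP+FP) = 1/15 = 1/15
R = TP/(TP+FN) = 1/10 = 1/10
beta^2 = 1/2^2 = 1/4
(1 + beta^2) = 5/4
Numerator = (1+beta^2)*P*R = 1/120
Denominator = beta^2*P + R = 1/60 + 1/10 = 7/60
F_beta = 1/14

1/14


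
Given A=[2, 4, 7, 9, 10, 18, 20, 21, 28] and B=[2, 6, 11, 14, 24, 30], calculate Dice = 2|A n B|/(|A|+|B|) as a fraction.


A intersect B = [2]
|A intersect B| = 1
|A| = 9, |B| = 6
Dice = 2*1 / (9+6)
= 2 / 15 = 2/15

2/15


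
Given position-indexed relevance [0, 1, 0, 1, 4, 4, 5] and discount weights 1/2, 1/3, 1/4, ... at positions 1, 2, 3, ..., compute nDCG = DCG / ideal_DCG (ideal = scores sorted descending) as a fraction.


Position discount weights w_i = 1/(i+1) for i=1..7:
Weights = [1/2, 1/3, 1/4, 1/5, 1/6, 1/7, 1/8]
Actual relevance: [0, 1, 0, 1, 4, 4, 5]
DCG = 0/2 + 1/3 + 0/4 + 1/5 + 4/6 + 4/7 + 5/8 = 671/280
Ideal relevance (sorted desc): [5, 4, 4, 1, 1, 0, 0]
Ideal DCG = 5/2 + 4/3 + 4/4 + 1/5 + 1/6 + 0/7 + 0/8 = 26/5
nDCG = DCG / ideal_DCG = 671/280 / 26/5 = 671/1456

671/1456


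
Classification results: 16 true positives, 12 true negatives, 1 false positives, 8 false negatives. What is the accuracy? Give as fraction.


Accuracy = (TP + TN) / (TP + TN + FP + FN)
TP + TN = 16 + 12 = 28
Total = 16 + 12 + 1 + 8 = 37
Accuracy = 28 / 37 = 28/37

28/37


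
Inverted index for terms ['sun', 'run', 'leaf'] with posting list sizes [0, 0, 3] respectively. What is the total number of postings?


Summing posting list sizes:
'sun': 0 postings
'run': 0 postings
'leaf': 3 postings
Total = 0 + 0 + 3 = 3

3


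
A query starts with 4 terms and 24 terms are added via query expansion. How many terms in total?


Original terms: 4
Expansion terms: 24
Total = 4 + 24 = 28

28


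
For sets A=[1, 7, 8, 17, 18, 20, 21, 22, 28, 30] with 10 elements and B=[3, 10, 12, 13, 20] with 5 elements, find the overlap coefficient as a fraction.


A intersect B = [20]
|A intersect B| = 1
min(|A|, |B|) = min(10, 5) = 5
Overlap = 1 / 5 = 1/5

1/5


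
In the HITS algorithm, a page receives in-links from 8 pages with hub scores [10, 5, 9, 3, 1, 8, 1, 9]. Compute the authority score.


Authority = sum of hub scores of in-linkers
In-link 1: hub score = 10
In-link 2: hub score = 5
In-link 3: hub score = 9
In-link 4: hub score = 3
In-link 5: hub score = 1
In-link 6: hub score = 8
In-link 7: hub score = 1
In-link 8: hub score = 9
Authority = 10 + 5 + 9 + 3 + 1 + 8 + 1 + 9 = 46

46


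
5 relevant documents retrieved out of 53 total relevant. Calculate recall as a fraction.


Recall = retrieved_relevant / total_relevant
= 5 / 53
= 5 / (5 + 48)
= 5/53

5/53


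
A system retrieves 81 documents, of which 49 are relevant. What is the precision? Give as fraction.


Precision = relevant_retrieved / total_retrieved
= 49 / 81
= 49 / (49 + 32)
= 49/81

49/81


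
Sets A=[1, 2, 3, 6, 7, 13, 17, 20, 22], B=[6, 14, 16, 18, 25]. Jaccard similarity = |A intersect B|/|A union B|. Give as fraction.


A intersect B = [6]
|A intersect B| = 1
A union B = [1, 2, 3, 6, 7, 13, 14, 16, 17, 18, 20, 22, 25]
|A union B| = 13
Jaccard = 1/13 = 1/13

1/13


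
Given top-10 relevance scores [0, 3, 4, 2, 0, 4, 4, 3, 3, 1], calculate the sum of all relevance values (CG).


Cumulative Gain = sum of relevance scores
Position 1: rel=0, running sum=0
Position 2: rel=3, running sum=3
Position 3: rel=4, running sum=7
Position 4: rel=2, running sum=9
Position 5: rel=0, running sum=9
Position 6: rel=4, running sum=13
Position 7: rel=4, running sum=17
Position 8: rel=3, running sum=20
Position 9: rel=3, running sum=23
Position 10: rel=1, running sum=24
CG = 24

24


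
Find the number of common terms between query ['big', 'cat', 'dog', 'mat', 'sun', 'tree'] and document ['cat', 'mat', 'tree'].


Query terms: ['big', 'cat', 'dog', 'mat', 'sun', 'tree']
Document terms: ['cat', 'mat', 'tree']
Common terms: ['cat', 'mat', 'tree']
Overlap count = 3

3


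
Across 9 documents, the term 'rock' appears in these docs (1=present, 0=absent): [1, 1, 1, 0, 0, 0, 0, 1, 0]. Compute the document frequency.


Checking each document for 'rock':
Doc 1: present
Doc 2: present
Doc 3: present
Doc 4: absent
Doc 5: absent
Doc 6: absent
Doc 7: absent
Doc 8: present
Doc 9: absent
df = sum of presences = 1 + 1 + 1 + 0 + 0 + 0 + 0 + 1 + 0 = 4

4


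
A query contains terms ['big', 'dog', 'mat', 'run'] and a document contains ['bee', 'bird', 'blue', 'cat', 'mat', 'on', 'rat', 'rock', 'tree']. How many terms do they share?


Query terms: ['big', 'dog', 'mat', 'run']
Document terms: ['bee', 'bird', 'blue', 'cat', 'mat', 'on', 'rat', 'rock', 'tree']
Common terms: ['mat']
Overlap count = 1

1


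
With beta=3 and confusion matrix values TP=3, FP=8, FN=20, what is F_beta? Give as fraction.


P = TP/(TP+FP) = 3/11 = 3/11
R = TP/(TP+FN) = 3/23 = 3/23
beta^2 = 3^2 = 9
(1 + beta^2) = 10
Numerator = (1+beta^2)*P*R = 90/253
Denominator = beta^2*P + R = 27/11 + 3/23 = 654/253
F_beta = 15/109

15/109


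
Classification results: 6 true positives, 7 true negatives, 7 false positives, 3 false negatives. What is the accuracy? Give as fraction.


Accuracy = (TP + TN) / (TP + TN + FP + FN)
TP + TN = 6 + 7 = 13
Total = 6 + 7 + 7 + 3 = 23
Accuracy = 13 / 23 = 13/23

13/23


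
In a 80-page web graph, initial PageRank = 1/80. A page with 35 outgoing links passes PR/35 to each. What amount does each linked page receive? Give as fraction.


Initial PR = 1/80 = 1/80
Outlinks = 35
Contribution per link = PR / outlinks
= 1/80 / 35
= 1/2800

1/2800


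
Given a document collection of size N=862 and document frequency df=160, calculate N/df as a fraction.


IDF ratio = N / df
= 862 / 160
= 431/80

431/80


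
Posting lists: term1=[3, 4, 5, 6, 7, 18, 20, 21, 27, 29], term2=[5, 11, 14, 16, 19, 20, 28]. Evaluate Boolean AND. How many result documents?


Boolean AND: find intersection of posting lists
term1 docs: [3, 4, 5, 6, 7, 18, 20, 21, 27, 29]
term2 docs: [5, 11, 14, 16, 19, 20, 28]
Intersection: [5, 20]
|intersection| = 2

2


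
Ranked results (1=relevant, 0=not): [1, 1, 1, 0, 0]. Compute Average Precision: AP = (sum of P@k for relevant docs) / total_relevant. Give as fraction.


Computing P@k for each relevant position:
Position 1: relevant, P@1 = 1/1 = 1
Position 2: relevant, P@2 = 2/2 = 1
Position 3: relevant, P@3 = 3/3 = 1
Position 4: not relevant
Position 5: not relevant
Sum of P@k = 1 + 1 + 1 = 3
AP = 3 / 3 = 1

1


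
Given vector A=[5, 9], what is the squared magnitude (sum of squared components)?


|A|^2 = sum of squared components
A[0]^2 = 5^2 = 25
A[1]^2 = 9^2 = 81
Sum = 25 + 81 = 106

106


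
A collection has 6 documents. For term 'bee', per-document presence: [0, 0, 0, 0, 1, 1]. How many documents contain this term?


Checking each document for 'bee':
Doc 1: absent
Doc 2: absent
Doc 3: absent
Doc 4: absent
Doc 5: present
Doc 6: present
df = sum of presences = 0 + 0 + 0 + 0 + 1 + 1 = 2

2


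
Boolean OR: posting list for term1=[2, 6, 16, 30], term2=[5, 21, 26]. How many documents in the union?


Boolean OR: find union of posting lists
term1 docs: [2, 6, 16, 30]
term2 docs: [5, 21, 26]
Union: [2, 5, 6, 16, 21, 26, 30]
|union| = 7

7


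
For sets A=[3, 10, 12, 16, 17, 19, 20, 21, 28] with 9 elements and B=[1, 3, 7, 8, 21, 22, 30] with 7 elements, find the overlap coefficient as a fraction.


A intersect B = [3, 21]
|A intersect B| = 2
min(|A|, |B|) = min(9, 7) = 7
Overlap = 2 / 7 = 2/7

2/7


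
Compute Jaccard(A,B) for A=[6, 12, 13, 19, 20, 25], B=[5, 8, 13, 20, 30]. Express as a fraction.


A intersect B = [13, 20]
|A intersect B| = 2
A union B = [5, 6, 8, 12, 13, 19, 20, 25, 30]
|A union B| = 9
Jaccard = 2/9 = 2/9

2/9


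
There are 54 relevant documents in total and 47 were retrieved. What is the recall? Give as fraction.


Recall = retrieved_relevant / total_relevant
= 47 / 54
= 47 / (47 + 7)
= 47/54

47/54


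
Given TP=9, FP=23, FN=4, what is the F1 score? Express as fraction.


F1 = 2 * P * R / (P + R)
P = TP/(TP+FP) = 9/32 = 9/32
R = TP/(TP+FN) = 9/13 = 9/13
2 * P * R = 2 * 9/32 * 9/13 = 81/208
P + R = 9/32 + 9/13 = 405/416
F1 = 81/208 / 405/416 = 2/5

2/5


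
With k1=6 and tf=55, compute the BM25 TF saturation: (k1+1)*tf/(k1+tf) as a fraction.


BM25 TF component = (k1+1)*tf / (k1+tf)
k1 = 6, tf = 55
Numerator = (6+1)*55 = 385
Denominator = 6 + 55 = 61
= 385/61 = 385/61

385/61


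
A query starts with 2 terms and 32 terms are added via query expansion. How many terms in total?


Original terms: 2
Expansion terms: 32
Total = 2 + 32 = 34

34


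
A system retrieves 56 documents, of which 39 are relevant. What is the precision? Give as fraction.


Precision = relevant_retrieved / total_retrieved
= 39 / 56
= 39 / (39 + 17)
= 39/56

39/56


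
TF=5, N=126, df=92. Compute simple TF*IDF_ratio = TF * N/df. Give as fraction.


TF * (N/df)
= 5 * (126/92)
= 5 * 63/46
= 315/46

315/46


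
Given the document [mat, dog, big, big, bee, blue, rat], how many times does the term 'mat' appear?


Document has 7 words
Scanning for 'mat':
Found at positions: [0]
Count = 1

1


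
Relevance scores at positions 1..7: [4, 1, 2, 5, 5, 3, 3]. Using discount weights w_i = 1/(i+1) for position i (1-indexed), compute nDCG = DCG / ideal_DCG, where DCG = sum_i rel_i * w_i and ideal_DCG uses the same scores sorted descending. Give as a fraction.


Position discount weights w_i = 1/(i+1) for i=1..7:
Weights = [1/2, 1/3, 1/4, 1/5, 1/6, 1/7, 1/8]
Actual relevance: [4, 1, 2, 5, 5, 3, 3]
DCG = 4/2 + 1/3 + 2/4 + 5/5 + 5/6 + 3/7 + 3/8 = 919/168
Ideal relevance (sorted desc): [5, 5, 4, 3, 3, 2, 1]
Ideal DCG = 5/2 + 5/3 + 4/4 + 3/5 + 3/6 + 2/7 + 1/8 = 5609/840
nDCG = DCG / ideal_DCG = 919/168 / 5609/840 = 4595/5609

4595/5609


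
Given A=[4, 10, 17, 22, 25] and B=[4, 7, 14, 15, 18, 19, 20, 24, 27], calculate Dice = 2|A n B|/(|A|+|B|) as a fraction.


A intersect B = [4]
|A intersect B| = 1
|A| = 5, |B| = 9
Dice = 2*1 / (5+9)
= 2 / 14 = 1/7

1/7


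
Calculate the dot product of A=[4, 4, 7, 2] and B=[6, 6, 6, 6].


Dot product = sum of element-wise products
A[0]*B[0] = 4*6 = 24
A[1]*B[1] = 4*6 = 24
A[2]*B[2] = 7*6 = 42
A[3]*B[3] = 2*6 = 12
Sum = 24 + 24 + 42 + 12 = 102

102


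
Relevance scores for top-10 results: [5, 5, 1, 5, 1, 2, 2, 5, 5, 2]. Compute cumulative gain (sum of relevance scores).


Cumulative Gain = sum of relevance scores
Position 1: rel=5, running sum=5
Position 2: rel=5, running sum=10
Position 3: rel=1, running sum=11
Position 4: rel=5, running sum=16
Position 5: rel=1, running sum=17
Position 6: rel=2, running sum=19
Position 7: rel=2, running sum=21
Position 8: rel=5, running sum=26
Position 9: rel=5, running sum=31
Position 10: rel=2, running sum=33
CG = 33

33


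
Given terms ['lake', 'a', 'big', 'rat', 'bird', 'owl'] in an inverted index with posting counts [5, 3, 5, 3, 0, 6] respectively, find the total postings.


Summing posting list sizes:
'lake': 5 postings
'a': 3 postings
'big': 5 postings
'rat': 3 postings
'bird': 0 postings
'owl': 6 postings
Total = 5 + 3 + 5 + 3 + 0 + 6 = 22

22


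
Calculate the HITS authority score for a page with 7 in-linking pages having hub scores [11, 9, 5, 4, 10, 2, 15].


Authority = sum of hub scores of in-linkers
In-link 1: hub score = 11
In-link 2: hub score = 9
In-link 3: hub score = 5
In-link 4: hub score = 4
In-link 5: hub score = 10
In-link 6: hub score = 2
In-link 7: hub score = 15
Authority = 11 + 9 + 5 + 4 + 10 + 2 + 15 = 56

56


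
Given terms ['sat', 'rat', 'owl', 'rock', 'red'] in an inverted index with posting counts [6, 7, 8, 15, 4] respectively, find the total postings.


Summing posting list sizes:
'sat': 6 postings
'rat': 7 postings
'owl': 8 postings
'rock': 15 postings
'red': 4 postings
Total = 6 + 7 + 8 + 15 + 4 = 40

40


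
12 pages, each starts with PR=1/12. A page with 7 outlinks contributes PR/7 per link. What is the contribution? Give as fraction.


Initial PR = 1/12 = 1/12
Outlinks = 7
Contribution per link = PR / outlinks
= 1/12 / 7
= 1/84

1/84


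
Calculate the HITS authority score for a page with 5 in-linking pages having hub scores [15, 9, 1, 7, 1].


Authority = sum of hub scores of in-linkers
In-link 1: hub score = 15
In-link 2: hub score = 9
In-link 3: hub score = 1
In-link 4: hub score = 7
In-link 5: hub score = 1
Authority = 15 + 9 + 1 + 7 + 1 = 33

33


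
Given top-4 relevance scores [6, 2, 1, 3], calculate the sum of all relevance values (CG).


Cumulative Gain = sum of relevance scores
Position 1: rel=6, running sum=6
Position 2: rel=2, running sum=8
Position 3: rel=1, running sum=9
Position 4: rel=3, running sum=12
CG = 12

12


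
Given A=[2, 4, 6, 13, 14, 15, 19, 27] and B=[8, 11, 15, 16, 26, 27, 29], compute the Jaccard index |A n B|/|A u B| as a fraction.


A intersect B = [15, 27]
|A intersect B| = 2
A union B = [2, 4, 6, 8, 11, 13, 14, 15, 16, 19, 26, 27, 29]
|A union B| = 13
Jaccard = 2/13 = 2/13

2/13


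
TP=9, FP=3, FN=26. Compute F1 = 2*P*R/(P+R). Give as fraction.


F1 = 2 * P * R / (P + R)
P = TP/(TP+FP) = 9/12 = 3/4
R = TP/(TP+FN) = 9/35 = 9/35
2 * P * R = 2 * 3/4 * 9/35 = 27/70
P + R = 3/4 + 9/35 = 141/140
F1 = 27/70 / 141/140 = 18/47

18/47


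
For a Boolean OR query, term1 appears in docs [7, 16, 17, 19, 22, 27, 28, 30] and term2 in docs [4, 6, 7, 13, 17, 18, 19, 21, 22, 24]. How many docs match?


Boolean OR: find union of posting lists
term1 docs: [7, 16, 17, 19, 22, 27, 28, 30]
term2 docs: [4, 6, 7, 13, 17, 18, 19, 21, 22, 24]
Union: [4, 6, 7, 13, 16, 17, 18, 19, 21, 22, 24, 27, 28, 30]
|union| = 14

14


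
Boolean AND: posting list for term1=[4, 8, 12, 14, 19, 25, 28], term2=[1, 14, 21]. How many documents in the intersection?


Boolean AND: find intersection of posting lists
term1 docs: [4, 8, 12, 14, 19, 25, 28]
term2 docs: [1, 14, 21]
Intersection: [14]
|intersection| = 1

1


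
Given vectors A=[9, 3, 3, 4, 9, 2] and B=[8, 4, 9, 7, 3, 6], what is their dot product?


Dot product = sum of element-wise products
A[0]*B[0] = 9*8 = 72
A[1]*B[1] = 3*4 = 12
A[2]*B[2] = 3*9 = 27
A[3]*B[3] = 4*7 = 28
A[4]*B[4] = 9*3 = 27
A[5]*B[5] = 2*6 = 12
Sum = 72 + 12 + 27 + 28 + 27 + 12 = 178

178


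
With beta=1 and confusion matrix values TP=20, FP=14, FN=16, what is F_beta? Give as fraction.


P = TP/(TP+FP) = 20/34 = 10/17
R = TP/(TP+FN) = 20/36 = 5/9
beta^2 = 1^2 = 1
(1 + beta^2) = 2
Numerator = (1+beta^2)*P*R = 100/153
Denominator = beta^2*P + R = 10/17 + 5/9 = 175/153
F_beta = 4/7

4/7


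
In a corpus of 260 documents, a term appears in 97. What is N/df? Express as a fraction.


IDF ratio = N / df
= 260 / 97
= 260/97

260/97


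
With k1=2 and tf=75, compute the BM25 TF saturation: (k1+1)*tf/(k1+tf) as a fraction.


BM25 TF component = (k1+1)*tf / (k1+tf)
k1 = 2, tf = 75
Numerator = (2+1)*75 = 225
Denominator = 2 + 75 = 77
= 225/77 = 225/77

225/77


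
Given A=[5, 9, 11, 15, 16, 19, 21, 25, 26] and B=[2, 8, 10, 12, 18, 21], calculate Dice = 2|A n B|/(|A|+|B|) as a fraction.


A intersect B = [21]
|A intersect B| = 1
|A| = 9, |B| = 6
Dice = 2*1 / (9+6)
= 2 / 15 = 2/15

2/15


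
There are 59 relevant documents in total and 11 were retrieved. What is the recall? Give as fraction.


Recall = retrieved_relevant / total_relevant
= 11 / 59
= 11 / (11 + 48)
= 11/59

11/59


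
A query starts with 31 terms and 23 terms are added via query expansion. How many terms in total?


Original terms: 31
Expansion terms: 23
Total = 31 + 23 = 54

54


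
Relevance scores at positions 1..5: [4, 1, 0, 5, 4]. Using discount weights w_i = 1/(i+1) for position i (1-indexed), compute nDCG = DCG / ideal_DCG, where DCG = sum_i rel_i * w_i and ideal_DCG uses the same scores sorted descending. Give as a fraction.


Position discount weights w_i = 1/(i+1) for i=1..5:
Weights = [1/2, 1/3, 1/4, 1/5, 1/6]
Actual relevance: [4, 1, 0, 5, 4]
DCG = 4/2 + 1/3 + 0/4 + 5/5 + 4/6 = 4
Ideal relevance (sorted desc): [5, 4, 4, 1, 0]
Ideal DCG = 5/2 + 4/3 + 4/4 + 1/5 + 0/6 = 151/30
nDCG = DCG / ideal_DCG = 4 / 151/30 = 120/151

120/151


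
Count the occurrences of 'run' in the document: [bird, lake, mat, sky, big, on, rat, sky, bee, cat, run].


Document has 11 words
Scanning for 'run':
Found at positions: [10]
Count = 1

1


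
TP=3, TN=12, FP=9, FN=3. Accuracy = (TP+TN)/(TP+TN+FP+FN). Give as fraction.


Accuracy = (TP + TN) / (TP + TN + FP + FN)
TP + TN = 3 + 12 = 15
Total = 3 + 12 + 9 + 3 = 27
Accuracy = 15 / 27 = 5/9

5/9


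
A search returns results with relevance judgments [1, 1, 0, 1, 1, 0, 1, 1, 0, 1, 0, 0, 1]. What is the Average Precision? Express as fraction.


Computing P@k for each relevant position:
Position 1: relevant, P@1 = 1/1 = 1
Position 2: relevant, P@2 = 2/2 = 1
Position 3: not relevant
Position 4: relevant, P@4 = 3/4 = 3/4
Position 5: relevant, P@5 = 4/5 = 4/5
Position 6: not relevant
Position 7: relevant, P@7 = 5/7 = 5/7
Position 8: relevant, P@8 = 6/8 = 3/4
Position 9: not relevant
Position 10: relevant, P@10 = 7/10 = 7/10
Position 11: not relevant
Position 12: not relevant
Position 13: relevant, P@13 = 8/13 = 8/13
Sum of P@k = 1 + 1 + 3/4 + 4/5 + 5/7 + 3/4 + 7/10 + 8/13 = 576/91
AP = 576/91 / 8 = 72/91

72/91


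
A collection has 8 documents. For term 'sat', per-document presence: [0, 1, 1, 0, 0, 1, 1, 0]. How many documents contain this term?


Checking each document for 'sat':
Doc 1: absent
Doc 2: present
Doc 3: present
Doc 4: absent
Doc 5: absent
Doc 6: present
Doc 7: present
Doc 8: absent
df = sum of presences = 0 + 1 + 1 + 0 + 0 + 1 + 1 + 0 = 4

4


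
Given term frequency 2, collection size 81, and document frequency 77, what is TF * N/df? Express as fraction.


TF * (N/df)
= 2 * (81/77)
= 2 * 81/77
= 162/77

162/77


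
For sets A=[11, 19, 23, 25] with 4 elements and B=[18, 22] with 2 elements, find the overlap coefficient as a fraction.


A intersect B = []
|A intersect B| = 0
min(|A|, |B|) = min(4, 2) = 2
Overlap = 0 / 2 = 0

0


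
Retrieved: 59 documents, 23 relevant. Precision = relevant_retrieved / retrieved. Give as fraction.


Precision = relevant_retrieved / total_retrieved
= 23 / 59
= 23 / (23 + 36)
= 23/59

23/59


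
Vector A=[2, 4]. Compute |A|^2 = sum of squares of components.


|A|^2 = sum of squared components
A[0]^2 = 2^2 = 4
A[1]^2 = 4^2 = 16
Sum = 4 + 16 = 20

20


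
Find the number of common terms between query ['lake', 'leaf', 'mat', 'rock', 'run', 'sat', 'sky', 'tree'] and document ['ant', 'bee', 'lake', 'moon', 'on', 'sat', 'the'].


Query terms: ['lake', 'leaf', 'mat', 'rock', 'run', 'sat', 'sky', 'tree']
Document terms: ['ant', 'bee', 'lake', 'moon', 'on', 'sat', 'the']
Common terms: ['lake', 'sat']
Overlap count = 2

2


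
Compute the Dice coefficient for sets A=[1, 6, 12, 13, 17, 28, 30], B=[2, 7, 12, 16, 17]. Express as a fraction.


A intersect B = [12, 17]
|A intersect B| = 2
|A| = 7, |B| = 5
Dice = 2*2 / (7+5)
= 4 / 12 = 1/3

1/3


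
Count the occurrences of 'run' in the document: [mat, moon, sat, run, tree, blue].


Document has 6 words
Scanning for 'run':
Found at positions: [3]
Count = 1

1


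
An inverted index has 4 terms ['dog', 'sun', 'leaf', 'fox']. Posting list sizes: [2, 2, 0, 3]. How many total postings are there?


Summing posting list sizes:
'dog': 2 postings
'sun': 2 postings
'leaf': 0 postings
'fox': 3 postings
Total = 2 + 2 + 0 + 3 = 7

7


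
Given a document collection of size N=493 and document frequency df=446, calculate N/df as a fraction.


IDF ratio = N / df
= 493 / 446
= 493/446

493/446


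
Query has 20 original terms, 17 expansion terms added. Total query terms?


Original terms: 20
Expansion terms: 17
Total = 20 + 17 = 37

37


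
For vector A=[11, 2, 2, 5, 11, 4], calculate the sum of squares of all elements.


|A|^2 = sum of squared components
A[0]^2 = 11^2 = 121
A[1]^2 = 2^2 = 4
A[2]^2 = 2^2 = 4
A[3]^2 = 5^2 = 25
A[4]^2 = 11^2 = 121
A[5]^2 = 4^2 = 16
Sum = 121 + 4 + 4 + 25 + 121 + 16 = 291

291


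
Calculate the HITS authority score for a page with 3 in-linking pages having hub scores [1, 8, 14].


Authority = sum of hub scores of in-linkers
In-link 1: hub score = 1
In-link 2: hub score = 8
In-link 3: hub score = 14
Authority = 1 + 8 + 14 = 23

23


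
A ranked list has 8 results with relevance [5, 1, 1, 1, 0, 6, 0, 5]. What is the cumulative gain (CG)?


Cumulative Gain = sum of relevance scores
Position 1: rel=5, running sum=5
Position 2: rel=1, running sum=6
Position 3: rel=1, running sum=7
Position 4: rel=1, running sum=8
Position 5: rel=0, running sum=8
Position 6: rel=6, running sum=14
Position 7: rel=0, running sum=14
Position 8: rel=5, running sum=19
CG = 19

19


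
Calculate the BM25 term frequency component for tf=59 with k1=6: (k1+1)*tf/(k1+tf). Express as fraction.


BM25 TF component = (k1+1)*tf / (k1+tf)
k1 = 6, tf = 59
Numerator = (6+1)*59 = 413
Denominator = 6 + 59 = 65
= 413/65 = 413/65

413/65


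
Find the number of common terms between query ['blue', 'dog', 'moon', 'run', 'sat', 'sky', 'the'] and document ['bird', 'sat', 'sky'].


Query terms: ['blue', 'dog', 'moon', 'run', 'sat', 'sky', 'the']
Document terms: ['bird', 'sat', 'sky']
Common terms: ['sat', 'sky']
Overlap count = 2

2


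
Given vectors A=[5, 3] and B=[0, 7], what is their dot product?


Dot product = sum of element-wise products
A[0]*B[0] = 5*0 = 0
A[1]*B[1] = 3*7 = 21
Sum = 0 + 21 = 21

21


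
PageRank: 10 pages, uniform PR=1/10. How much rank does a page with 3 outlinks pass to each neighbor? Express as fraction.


Initial PR = 1/10 = 1/10
Outlinks = 3
Contribution per link = PR / outlinks
= 1/10 / 3
= 1/30

1/30


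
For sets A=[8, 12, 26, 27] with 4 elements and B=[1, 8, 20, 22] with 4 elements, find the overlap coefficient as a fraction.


A intersect B = [8]
|A intersect B| = 1
min(|A|, |B|) = min(4, 4) = 4
Overlap = 1 / 4 = 1/4

1/4


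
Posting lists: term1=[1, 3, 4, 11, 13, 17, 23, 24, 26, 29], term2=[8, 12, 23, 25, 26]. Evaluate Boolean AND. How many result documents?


Boolean AND: find intersection of posting lists
term1 docs: [1, 3, 4, 11, 13, 17, 23, 24, 26, 29]
term2 docs: [8, 12, 23, 25, 26]
Intersection: [23, 26]
|intersection| = 2

2


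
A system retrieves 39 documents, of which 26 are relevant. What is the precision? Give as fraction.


Precision = relevant_retrieved / total_retrieved
= 26 / 39
= 26 / (26 + 13)
= 2/3

2/3


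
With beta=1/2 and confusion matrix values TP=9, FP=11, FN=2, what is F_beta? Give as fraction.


P = TP/(TP+FP) = 9/20 = 9/20
R = TP/(TP+FN) = 9/11 = 9/11
beta^2 = 1/2^2 = 1/4
(1 + beta^2) = 5/4
Numerator = (1+beta^2)*P*R = 81/176
Denominator = beta^2*P + R = 9/80 + 9/11 = 819/880
F_beta = 45/91

45/91


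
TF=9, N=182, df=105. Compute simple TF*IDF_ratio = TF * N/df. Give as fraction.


TF * (N/df)
= 9 * (182/105)
= 9 * 26/15
= 78/5

78/5


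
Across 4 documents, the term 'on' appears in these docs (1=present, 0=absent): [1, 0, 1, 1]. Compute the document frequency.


Checking each document for 'on':
Doc 1: present
Doc 2: absent
Doc 3: present
Doc 4: present
df = sum of presences = 1 + 0 + 1 + 1 = 3

3


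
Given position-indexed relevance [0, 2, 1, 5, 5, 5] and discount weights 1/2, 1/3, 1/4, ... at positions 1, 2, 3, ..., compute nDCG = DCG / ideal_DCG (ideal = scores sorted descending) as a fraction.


Position discount weights w_i = 1/(i+1) for i=1..6:
Weights = [1/2, 1/3, 1/4, 1/5, 1/6, 1/7]
Actual relevance: [0, 2, 1, 5, 5, 5]
DCG = 0/2 + 2/3 + 1/4 + 5/5 + 5/6 + 5/7 = 97/28
Ideal relevance (sorted desc): [5, 5, 5, 2, 1, 0]
Ideal DCG = 5/2 + 5/3 + 5/4 + 2/5 + 1/6 + 0/7 = 359/60
nDCG = DCG / ideal_DCG = 97/28 / 359/60 = 1455/2513

1455/2513


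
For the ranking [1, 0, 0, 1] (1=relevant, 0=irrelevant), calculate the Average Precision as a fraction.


Computing P@k for each relevant position:
Position 1: relevant, P@1 = 1/1 = 1
Position 2: not relevant
Position 3: not relevant
Position 4: relevant, P@4 = 2/4 = 1/2
Sum of P@k = 1 + 1/2 = 3/2
AP = 3/2 / 2 = 3/4

3/4


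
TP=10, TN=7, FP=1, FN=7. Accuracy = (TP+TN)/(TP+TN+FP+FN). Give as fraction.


Accuracy = (TP + TN) / (TP + TN + FP + FN)
TP + TN = 10 + 7 = 17
Total = 10 + 7 + 1 + 7 = 25
Accuracy = 17 / 25 = 17/25

17/25


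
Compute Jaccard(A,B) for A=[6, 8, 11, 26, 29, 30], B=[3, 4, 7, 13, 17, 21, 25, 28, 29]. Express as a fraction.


A intersect B = [29]
|A intersect B| = 1
A union B = [3, 4, 6, 7, 8, 11, 13, 17, 21, 25, 26, 28, 29, 30]
|A union B| = 14
Jaccard = 1/14 = 1/14

1/14


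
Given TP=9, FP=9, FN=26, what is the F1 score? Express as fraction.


F1 = 2 * P * R / (P + R)
P = TP/(TP+FP) = 9/18 = 1/2
R = TP/(TP+FN) = 9/35 = 9/35
2 * P * R = 2 * 1/2 * 9/35 = 9/35
P + R = 1/2 + 9/35 = 53/70
F1 = 9/35 / 53/70 = 18/53

18/53


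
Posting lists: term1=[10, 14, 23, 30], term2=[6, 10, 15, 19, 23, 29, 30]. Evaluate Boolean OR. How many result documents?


Boolean OR: find union of posting lists
term1 docs: [10, 14, 23, 30]
term2 docs: [6, 10, 15, 19, 23, 29, 30]
Union: [6, 10, 14, 15, 19, 23, 29, 30]
|union| = 8

8


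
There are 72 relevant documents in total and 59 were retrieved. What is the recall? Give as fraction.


Recall = retrieved_relevant / total_relevant
= 59 / 72
= 59 / (59 + 13)
= 59/72

59/72


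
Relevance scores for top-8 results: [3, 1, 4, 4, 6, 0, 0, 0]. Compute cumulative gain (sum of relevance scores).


Cumulative Gain = sum of relevance scores
Position 1: rel=3, running sum=3
Position 2: rel=1, running sum=4
Position 3: rel=4, running sum=8
Position 4: rel=4, running sum=12
Position 5: rel=6, running sum=18
Position 6: rel=0, running sum=18
Position 7: rel=0, running sum=18
Position 8: rel=0, running sum=18
CG = 18

18


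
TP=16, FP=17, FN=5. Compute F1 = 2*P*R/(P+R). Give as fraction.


F1 = 2 * P * R / (P + R)
P = TP/(TP+FP) = 16/33 = 16/33
R = TP/(TP+FN) = 16/21 = 16/21
2 * P * R = 2 * 16/33 * 16/21 = 512/693
P + R = 16/33 + 16/21 = 96/77
F1 = 512/693 / 96/77 = 16/27

16/27


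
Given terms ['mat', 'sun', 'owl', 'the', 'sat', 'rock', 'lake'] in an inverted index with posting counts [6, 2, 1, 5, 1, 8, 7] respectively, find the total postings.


Summing posting list sizes:
'mat': 6 postings
'sun': 2 postings
'owl': 1 postings
'the': 5 postings
'sat': 1 postings
'rock': 8 postings
'lake': 7 postings
Total = 6 + 2 + 1 + 5 + 1 + 8 + 7 = 30

30


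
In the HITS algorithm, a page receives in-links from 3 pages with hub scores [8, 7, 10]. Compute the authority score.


Authority = sum of hub scores of in-linkers
In-link 1: hub score = 8
In-link 2: hub score = 7
In-link 3: hub score = 10
Authority = 8 + 7 + 10 = 25

25


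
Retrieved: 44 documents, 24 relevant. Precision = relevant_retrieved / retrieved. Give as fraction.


Precision = relevant_retrieved / total_retrieved
= 24 / 44
= 24 / (24 + 20)
= 6/11

6/11


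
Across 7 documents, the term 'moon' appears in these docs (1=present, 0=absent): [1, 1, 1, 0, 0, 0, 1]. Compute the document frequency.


Checking each document for 'moon':
Doc 1: present
Doc 2: present
Doc 3: present
Doc 4: absent
Doc 5: absent
Doc 6: absent
Doc 7: present
df = sum of presences = 1 + 1 + 1 + 0 + 0 + 0 + 1 = 4

4


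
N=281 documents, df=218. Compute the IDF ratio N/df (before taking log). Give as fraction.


IDF ratio = N / df
= 281 / 218
= 281/218

281/218


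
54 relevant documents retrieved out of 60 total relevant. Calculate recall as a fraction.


Recall = retrieved_relevant / total_relevant
= 54 / 60
= 54 / (54 + 6)
= 9/10

9/10


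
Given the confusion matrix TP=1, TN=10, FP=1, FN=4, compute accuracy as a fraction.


Accuracy = (TP + TN) / (TP + TN + FP + FN)
TP + TN = 1 + 10 = 11
Total = 1 + 10 + 1 + 4 = 16
Accuracy = 11 / 16 = 11/16

11/16


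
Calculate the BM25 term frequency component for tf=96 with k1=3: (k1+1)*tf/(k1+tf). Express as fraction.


BM25 TF component = (k1+1)*tf / (k1+tf)
k1 = 3, tf = 96
Numerator = (3+1)*96 = 384
Denominator = 3 + 96 = 99
= 384/99 = 128/33

128/33


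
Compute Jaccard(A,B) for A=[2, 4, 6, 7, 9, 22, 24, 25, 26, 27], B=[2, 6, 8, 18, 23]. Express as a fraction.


A intersect B = [2, 6]
|A intersect B| = 2
A union B = [2, 4, 6, 7, 8, 9, 18, 22, 23, 24, 25, 26, 27]
|A union B| = 13
Jaccard = 2/13 = 2/13

2/13


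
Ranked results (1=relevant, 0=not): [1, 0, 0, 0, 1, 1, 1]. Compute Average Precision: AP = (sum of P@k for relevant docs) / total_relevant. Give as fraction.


Computing P@k for each relevant position:
Position 1: relevant, P@1 = 1/1 = 1
Position 2: not relevant
Position 3: not relevant
Position 4: not relevant
Position 5: relevant, P@5 = 2/5 = 2/5
Position 6: relevant, P@6 = 3/6 = 1/2
Position 7: relevant, P@7 = 4/7 = 4/7
Sum of P@k = 1 + 2/5 + 1/2 + 4/7 = 173/70
AP = 173/70 / 4 = 173/280

173/280


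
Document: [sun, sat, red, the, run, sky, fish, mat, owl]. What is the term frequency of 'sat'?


Document has 9 words
Scanning for 'sat':
Found at positions: [1]
Count = 1

1


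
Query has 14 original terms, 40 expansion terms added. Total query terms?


Original terms: 14
Expansion terms: 40
Total = 14 + 40 = 54

54


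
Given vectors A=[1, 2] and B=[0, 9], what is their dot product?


Dot product = sum of element-wise products
A[0]*B[0] = 1*0 = 0
A[1]*B[1] = 2*9 = 18
Sum = 0 + 18 = 18

18


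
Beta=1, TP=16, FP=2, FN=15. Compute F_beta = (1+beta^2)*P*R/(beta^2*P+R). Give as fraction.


P = TP/(TP+FP) = 16/18 = 8/9
R = TP/(TP+FN) = 16/31 = 16/31
beta^2 = 1^2 = 1
(1 + beta^2) = 2
Numerator = (1+beta^2)*P*R = 256/279
Denominator = beta^2*P + R = 8/9 + 16/31 = 392/279
F_beta = 32/49

32/49


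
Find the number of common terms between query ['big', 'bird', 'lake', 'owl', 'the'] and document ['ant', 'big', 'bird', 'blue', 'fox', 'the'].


Query terms: ['big', 'bird', 'lake', 'owl', 'the']
Document terms: ['ant', 'big', 'bird', 'blue', 'fox', 'the']
Common terms: ['big', 'bird', 'the']
Overlap count = 3

3


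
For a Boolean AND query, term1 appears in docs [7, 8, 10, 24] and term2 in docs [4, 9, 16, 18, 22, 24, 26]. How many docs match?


Boolean AND: find intersection of posting lists
term1 docs: [7, 8, 10, 24]
term2 docs: [4, 9, 16, 18, 22, 24, 26]
Intersection: [24]
|intersection| = 1

1
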